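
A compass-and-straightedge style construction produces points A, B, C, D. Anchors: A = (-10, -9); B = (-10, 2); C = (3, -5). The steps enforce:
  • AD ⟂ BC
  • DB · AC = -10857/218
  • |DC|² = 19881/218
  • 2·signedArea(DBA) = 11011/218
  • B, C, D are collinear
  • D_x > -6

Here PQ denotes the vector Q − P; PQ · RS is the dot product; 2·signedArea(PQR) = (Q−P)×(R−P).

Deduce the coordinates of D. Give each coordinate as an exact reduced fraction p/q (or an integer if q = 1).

D = (-1179/218, -103/218)

1. D_x = -1179/218  [B, C, D are collinear ∩ AD ⟂ BC]
2. D_y = -103/218  [B, C, D are collinear ∩ AD ⟂ BC]
   → D = (-1179/218, -103/218)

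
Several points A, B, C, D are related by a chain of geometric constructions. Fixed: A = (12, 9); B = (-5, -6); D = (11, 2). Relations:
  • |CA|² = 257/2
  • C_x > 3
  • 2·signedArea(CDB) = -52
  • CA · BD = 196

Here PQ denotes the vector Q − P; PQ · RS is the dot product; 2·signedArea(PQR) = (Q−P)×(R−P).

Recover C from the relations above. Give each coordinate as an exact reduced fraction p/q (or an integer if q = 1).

1. C_x = 7/2  [CA · BD = 196 ∩ 2·signedArea(CDB) = -52]
2. C_y = 3/2  [CA · BD = 196 ∩ 2·signedArea(CDB) = -52]
   → C = (7/2, 3/2)

C = (7/2, 3/2)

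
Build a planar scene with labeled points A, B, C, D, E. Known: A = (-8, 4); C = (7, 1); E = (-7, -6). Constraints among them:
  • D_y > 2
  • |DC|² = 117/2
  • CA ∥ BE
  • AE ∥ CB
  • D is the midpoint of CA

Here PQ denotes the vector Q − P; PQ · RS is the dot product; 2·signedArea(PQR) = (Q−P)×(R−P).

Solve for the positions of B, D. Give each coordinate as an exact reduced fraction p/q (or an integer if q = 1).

B = (8, -9)
D = (-1/2, 5/2)

1. B_x = 8  [CA ∥ BE ∩ AE ∥ CB]
2. B_y = -9  [CA ∥ BE ∩ AE ∥ CB]
   → B = (8, -9)
3. D_x = -1/2  [D is the midpoint of CA]
4. D_y = 5/2  [D is the midpoint of CA]
   → D = (-1/2, 5/2)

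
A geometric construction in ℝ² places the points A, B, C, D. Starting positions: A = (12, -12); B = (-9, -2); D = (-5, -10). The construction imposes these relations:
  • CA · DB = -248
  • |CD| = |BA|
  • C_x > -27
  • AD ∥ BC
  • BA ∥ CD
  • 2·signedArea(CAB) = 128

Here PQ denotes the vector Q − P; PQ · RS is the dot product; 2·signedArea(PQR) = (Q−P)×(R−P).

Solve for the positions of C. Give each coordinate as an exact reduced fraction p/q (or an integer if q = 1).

1. C_x = -26  [BA ∥ CD ∩ AD ∥ BC]
2. C_y = 0  [BA ∥ CD ∩ AD ∥ BC]
   → C = (-26, 0)

C = (-26, 0)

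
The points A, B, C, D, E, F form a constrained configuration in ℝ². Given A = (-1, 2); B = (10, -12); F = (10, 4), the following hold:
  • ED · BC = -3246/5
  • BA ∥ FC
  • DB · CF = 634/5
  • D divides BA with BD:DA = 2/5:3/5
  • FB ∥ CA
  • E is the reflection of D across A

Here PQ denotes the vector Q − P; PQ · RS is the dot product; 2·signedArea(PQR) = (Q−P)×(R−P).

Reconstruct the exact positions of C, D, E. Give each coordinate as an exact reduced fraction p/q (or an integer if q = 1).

1. C_x = -1  [FB ∥ CA ∩ BA ∥ FC]
2. C_y = 18  [FB ∥ CA ∩ BA ∥ FC]
   → C = (-1, 18)
3. D_x = 28/5  [D divides BA with BD:DA = 2/5:3/5]
4. D_y = -32/5  [D divides BA with BD:DA = 2/5:3/5]
   → D = (28/5, -32/5)
5. E_x = -38/5  [E is the reflection of D across A]
6. E_y = 52/5  [E is the reflection of D across A]
   → E = (-38/5, 52/5)

C = (-1, 18)
D = (28/5, -32/5)
E = (-38/5, 52/5)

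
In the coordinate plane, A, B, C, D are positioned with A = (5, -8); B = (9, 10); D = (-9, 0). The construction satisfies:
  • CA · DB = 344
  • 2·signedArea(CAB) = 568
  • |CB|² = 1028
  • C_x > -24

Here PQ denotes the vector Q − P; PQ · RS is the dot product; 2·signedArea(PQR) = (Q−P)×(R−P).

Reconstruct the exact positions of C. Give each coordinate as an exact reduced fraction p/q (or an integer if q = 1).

1. C_x = -23  [2·signedArea(CAB) = 568 ∩ CA · DB = 344]
2. C_y = 8  [2·signedArea(CAB) = 568 ∩ CA · DB = 344]
   → C = (-23, 8)

C = (-23, 8)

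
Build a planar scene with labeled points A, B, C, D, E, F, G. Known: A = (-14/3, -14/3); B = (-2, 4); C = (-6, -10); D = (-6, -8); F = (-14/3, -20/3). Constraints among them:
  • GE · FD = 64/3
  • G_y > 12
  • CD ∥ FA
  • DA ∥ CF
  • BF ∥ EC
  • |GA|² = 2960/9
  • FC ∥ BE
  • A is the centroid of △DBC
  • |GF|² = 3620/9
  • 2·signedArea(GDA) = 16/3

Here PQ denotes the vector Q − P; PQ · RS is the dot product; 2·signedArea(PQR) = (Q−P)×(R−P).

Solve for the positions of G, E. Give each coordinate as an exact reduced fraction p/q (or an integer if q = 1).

1. G_x = 2/3  [line -10/3·x + 4/3·y + -44/3 = 0 ∩ |GA|² = 2960/9]
2. G_y = 38/3  [line -10/3·x + 4/3·y + -44/3 = 0 ∩ |GA|² = 2960/9]
   → G = (2/3, 38/3)
3. E_x = -10/3  [BF ∥ EC ∩ FC ∥ BE]
4. E_y = 2/3  [BF ∥ EC ∩ FC ∥ BE]
   → E = (-10/3, 2/3)

E = (-10/3, 2/3)
G = (2/3, 38/3)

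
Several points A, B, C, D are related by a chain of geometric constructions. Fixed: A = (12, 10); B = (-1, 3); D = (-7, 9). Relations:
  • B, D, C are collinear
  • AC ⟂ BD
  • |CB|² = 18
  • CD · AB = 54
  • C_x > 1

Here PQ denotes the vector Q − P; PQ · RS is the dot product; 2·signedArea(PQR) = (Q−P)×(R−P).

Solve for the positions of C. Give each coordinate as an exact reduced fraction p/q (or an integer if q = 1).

1. C_x = 2  [B, D, C are collinear ∩ AC ⟂ BD]
2. C_y = 0  [B, D, C are collinear ∩ AC ⟂ BD]
   → C = (2, 0)

C = (2, 0)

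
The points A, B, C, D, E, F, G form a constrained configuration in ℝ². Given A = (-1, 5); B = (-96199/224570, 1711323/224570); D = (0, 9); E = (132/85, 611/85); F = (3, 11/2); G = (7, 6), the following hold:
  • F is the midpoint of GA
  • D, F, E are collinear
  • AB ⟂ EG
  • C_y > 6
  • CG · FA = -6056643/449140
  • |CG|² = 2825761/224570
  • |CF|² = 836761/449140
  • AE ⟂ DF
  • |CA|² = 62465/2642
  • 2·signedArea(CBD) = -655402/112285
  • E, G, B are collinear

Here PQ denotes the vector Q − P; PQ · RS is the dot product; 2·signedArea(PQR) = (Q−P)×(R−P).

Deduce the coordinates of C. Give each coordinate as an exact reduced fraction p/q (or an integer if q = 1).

C = (793687/224570, 1517201/224570)

1. C_x = 793687/224570  [CG · FA = -6056643/449140 ∩ 2·signedArea(CBD) = -655402/112285]
2. C_y = 1517201/224570  [CG · FA = -6056643/449140 ∩ 2·signedArea(CBD) = -655402/112285]
   → C = (793687/224570, 1517201/224570)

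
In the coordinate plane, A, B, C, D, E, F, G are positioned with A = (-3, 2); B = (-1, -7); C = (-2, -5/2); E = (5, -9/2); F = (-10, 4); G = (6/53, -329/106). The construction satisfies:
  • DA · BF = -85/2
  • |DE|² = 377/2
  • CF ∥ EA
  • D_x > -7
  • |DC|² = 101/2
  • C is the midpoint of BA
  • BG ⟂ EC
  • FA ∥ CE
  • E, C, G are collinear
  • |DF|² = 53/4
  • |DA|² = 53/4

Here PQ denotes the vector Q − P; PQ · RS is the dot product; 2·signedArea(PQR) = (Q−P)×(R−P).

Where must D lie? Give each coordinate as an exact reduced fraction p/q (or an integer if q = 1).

1. D_x = -13/2  [line 9·x + -11·y + 183/2 = 0 ∩ |DF|² = 53/4]
2. D_y = 3  [line 9·x + -11·y + 183/2 = 0 ∩ |DF|² = 53/4]
   → D = (-13/2, 3)

D = (-13/2, 3)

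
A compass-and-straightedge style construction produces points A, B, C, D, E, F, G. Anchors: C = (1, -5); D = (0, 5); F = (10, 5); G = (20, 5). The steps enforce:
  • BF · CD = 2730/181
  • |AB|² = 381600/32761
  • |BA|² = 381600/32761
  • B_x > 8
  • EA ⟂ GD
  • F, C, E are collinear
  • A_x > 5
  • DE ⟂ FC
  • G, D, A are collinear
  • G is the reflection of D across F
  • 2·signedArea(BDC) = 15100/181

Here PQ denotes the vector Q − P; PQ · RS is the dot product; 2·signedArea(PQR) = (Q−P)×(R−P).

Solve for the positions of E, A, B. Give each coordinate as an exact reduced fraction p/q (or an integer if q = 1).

A = (1000/181, 5)
B = (1540/181, 605/181)
E = (1000/181, 5/181)

1. E_x = 1000/181  [F, C, E are collinear ∩ DE ⟂ FC]
2. E_y = 5/181  [F, C, E are collinear ∩ DE ⟂ FC]
   → E = (1000/181, 5/181)
3. A_x = 1000/181  [G, D, A are collinear ∩ EA ⟂ GD]
4. A_y = 5  [G, D, A are collinear ∩ EA ⟂ GD]
   → A = (1000/181, 5)
5. B_x = 1540/181  [2·signedArea(BDC) = 15100/181 ∩ BF · CD = 2730/181]
6. B_y = 605/181  [2·signedArea(BDC) = 15100/181 ∩ BF · CD = 2730/181]
   → B = (1540/181, 605/181)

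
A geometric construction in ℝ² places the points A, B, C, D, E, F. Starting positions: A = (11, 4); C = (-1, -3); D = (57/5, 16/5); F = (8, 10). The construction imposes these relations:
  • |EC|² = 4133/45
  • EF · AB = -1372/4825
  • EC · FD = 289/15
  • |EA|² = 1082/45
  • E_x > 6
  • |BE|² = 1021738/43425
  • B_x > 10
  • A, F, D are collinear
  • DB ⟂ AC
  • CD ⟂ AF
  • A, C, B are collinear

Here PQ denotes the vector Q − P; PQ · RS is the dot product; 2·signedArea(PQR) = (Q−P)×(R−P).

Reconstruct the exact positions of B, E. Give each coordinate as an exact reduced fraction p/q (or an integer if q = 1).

1. B_x = 10567/965  [A, C, B are collinear ∩ DB ⟂ AC]
2. B_y = 3832/965  [A, C, B are collinear ∩ DB ⟂ AC]
   → B = (10567/965, 3832/965)
3. E_x = 92/15  [EF · AB = -1372/4825 ∩ EC · FD = 289/15]
4. E_y = 17/5  [EF · AB = -1372/4825 ∩ EC · FD = 289/15]
   → E = (92/15, 17/5)

B = (10567/965, 3832/965)
E = (92/15, 17/5)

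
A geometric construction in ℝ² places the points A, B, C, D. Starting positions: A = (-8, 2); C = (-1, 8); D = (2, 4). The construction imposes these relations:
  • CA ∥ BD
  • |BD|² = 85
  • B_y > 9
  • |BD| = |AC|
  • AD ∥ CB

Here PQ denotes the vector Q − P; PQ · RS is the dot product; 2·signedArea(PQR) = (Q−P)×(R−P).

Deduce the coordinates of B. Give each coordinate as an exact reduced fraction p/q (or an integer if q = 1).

B = (9, 10)

1. B_x = 9  [CA ∥ BD ∩ AD ∥ CB]
2. B_y = 10  [CA ∥ BD ∩ AD ∥ CB]
   → B = (9, 10)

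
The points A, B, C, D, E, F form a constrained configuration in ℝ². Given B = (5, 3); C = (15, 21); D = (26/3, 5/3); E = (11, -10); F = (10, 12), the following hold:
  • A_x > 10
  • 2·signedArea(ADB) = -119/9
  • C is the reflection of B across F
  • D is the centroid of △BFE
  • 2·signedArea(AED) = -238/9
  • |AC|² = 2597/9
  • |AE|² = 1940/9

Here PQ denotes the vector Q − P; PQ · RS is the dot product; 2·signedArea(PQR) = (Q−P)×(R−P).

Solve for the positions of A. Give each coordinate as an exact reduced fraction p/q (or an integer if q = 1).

1. A_x = 31/3  [2·signedArea(ADB) = -119/9 ∩ 2·signedArea(AED) = -238/9]
2. A_y = 14/3  [2·signedArea(ADB) = -119/9 ∩ 2·signedArea(AED) = -238/9]
   → A = (31/3, 14/3)

A = (31/3, 14/3)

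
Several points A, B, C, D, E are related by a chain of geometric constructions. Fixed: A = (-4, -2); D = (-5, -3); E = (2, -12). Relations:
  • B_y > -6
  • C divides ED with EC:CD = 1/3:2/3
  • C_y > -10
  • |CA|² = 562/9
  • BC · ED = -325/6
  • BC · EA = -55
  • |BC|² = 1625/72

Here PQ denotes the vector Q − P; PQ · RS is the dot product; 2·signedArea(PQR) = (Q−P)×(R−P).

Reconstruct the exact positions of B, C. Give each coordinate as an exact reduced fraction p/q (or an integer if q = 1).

1. C_x = -1/3  [C divides ED with EC:CD = 1/3:2/3]
2. C_y = -9  [C divides ED with EC:CD = 1/3:2/3]
   → C = (-1/3, -9)
3. B_x = -13/4  [BC · EA = -55 ∩ BC · ED = -325/6]
4. B_y = -21/4  [BC · EA = -55 ∩ BC · ED = -325/6]
   → B = (-13/4, -21/4)

B = (-13/4, -21/4)
C = (-1/3, -9)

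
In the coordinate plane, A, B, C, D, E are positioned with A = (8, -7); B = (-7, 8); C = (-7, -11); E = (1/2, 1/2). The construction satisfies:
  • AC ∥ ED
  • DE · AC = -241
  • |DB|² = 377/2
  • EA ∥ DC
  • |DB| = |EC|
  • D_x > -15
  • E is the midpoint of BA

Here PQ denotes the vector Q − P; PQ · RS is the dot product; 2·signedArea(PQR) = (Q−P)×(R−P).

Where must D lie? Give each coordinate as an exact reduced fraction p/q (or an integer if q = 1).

1. D_x = -29/2  [EA ∥ DC ∩ AC ∥ ED]
2. D_y = -7/2  [EA ∥ DC ∩ AC ∥ ED]
   → D = (-29/2, -7/2)

D = (-29/2, -7/2)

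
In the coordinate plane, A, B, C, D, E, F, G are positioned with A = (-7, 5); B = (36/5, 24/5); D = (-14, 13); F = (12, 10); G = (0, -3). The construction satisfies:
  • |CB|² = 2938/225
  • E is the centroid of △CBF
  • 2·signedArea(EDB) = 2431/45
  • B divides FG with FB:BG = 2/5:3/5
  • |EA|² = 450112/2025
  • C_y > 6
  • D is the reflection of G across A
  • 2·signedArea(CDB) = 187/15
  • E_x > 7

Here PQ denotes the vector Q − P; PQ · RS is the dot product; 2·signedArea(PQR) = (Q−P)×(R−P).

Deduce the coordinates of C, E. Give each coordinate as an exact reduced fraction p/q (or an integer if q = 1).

1. C_x = 61/15  [line 41/5·x + 106/5·y + -2599/15 = 0 ∩ |CB|² = 2938/225]
2. C_y = 33/5  [line 41/5·x + 106/5·y + -2599/15 = 0 ∩ |CB|² = 2938/225]
   → C = (61/15, 33/5)
3. E_x = 349/45  [E is the centroid of △CBF]
4. E_y = 107/15  [E is the centroid of △CBF]
   → E = (349/45, 107/15)

C = (61/15, 33/5)
E = (349/45, 107/15)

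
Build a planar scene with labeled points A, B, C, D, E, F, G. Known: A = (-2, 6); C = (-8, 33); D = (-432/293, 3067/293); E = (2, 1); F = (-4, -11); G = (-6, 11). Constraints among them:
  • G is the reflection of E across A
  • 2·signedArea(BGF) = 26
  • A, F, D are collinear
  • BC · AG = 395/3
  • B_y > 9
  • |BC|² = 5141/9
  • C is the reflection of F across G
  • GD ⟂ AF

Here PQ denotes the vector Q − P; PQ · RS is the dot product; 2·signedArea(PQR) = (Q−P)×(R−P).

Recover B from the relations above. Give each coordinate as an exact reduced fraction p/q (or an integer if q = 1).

B = (-14/3, 28/3)

1. B_x = -14/3  [2·signedArea(BGF) = 26 ∩ BC · AG = 395/3]
2. B_y = 28/3  [2·signedArea(BGF) = 26 ∩ BC · AG = 395/3]
   → B = (-14/3, 28/3)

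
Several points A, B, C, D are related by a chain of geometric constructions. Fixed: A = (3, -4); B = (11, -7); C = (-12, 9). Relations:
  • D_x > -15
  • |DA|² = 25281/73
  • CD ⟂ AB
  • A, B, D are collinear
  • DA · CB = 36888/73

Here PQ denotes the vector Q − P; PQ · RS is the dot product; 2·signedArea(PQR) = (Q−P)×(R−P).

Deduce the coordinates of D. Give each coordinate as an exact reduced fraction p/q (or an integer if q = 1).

1. D_x = -1053/73  [A, B, D are collinear ∩ CD ⟂ AB]
2. D_y = 185/73  [A, B, D are collinear ∩ CD ⟂ AB]
   → D = (-1053/73, 185/73)

D = (-1053/73, 185/73)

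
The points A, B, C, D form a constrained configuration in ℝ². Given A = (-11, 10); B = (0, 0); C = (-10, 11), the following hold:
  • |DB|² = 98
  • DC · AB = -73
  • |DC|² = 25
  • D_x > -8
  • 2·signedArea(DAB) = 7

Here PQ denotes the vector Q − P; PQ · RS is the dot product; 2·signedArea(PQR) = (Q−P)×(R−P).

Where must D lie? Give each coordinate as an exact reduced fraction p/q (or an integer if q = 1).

D = (-7, 7)

1. D_x = -7  [2·signedArea(DAB) = 7 ∩ DC · AB = -73]
2. D_y = 7  [2·signedArea(DAB) = 7 ∩ DC · AB = -73]
   → D = (-7, 7)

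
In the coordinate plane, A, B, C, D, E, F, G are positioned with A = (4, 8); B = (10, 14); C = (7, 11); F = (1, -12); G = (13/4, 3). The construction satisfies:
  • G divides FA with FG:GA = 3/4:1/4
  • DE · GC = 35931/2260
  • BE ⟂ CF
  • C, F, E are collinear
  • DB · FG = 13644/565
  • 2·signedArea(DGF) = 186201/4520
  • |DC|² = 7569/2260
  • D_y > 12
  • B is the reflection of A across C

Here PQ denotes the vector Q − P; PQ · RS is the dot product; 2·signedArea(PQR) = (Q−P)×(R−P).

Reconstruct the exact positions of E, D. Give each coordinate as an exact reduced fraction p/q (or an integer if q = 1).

1. E_x = 4477/565  [C, F, E are collinear ∩ BE ⟂ CF]
2. E_y = 8216/565  [C, F, E are collinear ∩ BE ⟂ CF]
   → E = (4477/565, 8216/565)
3. D_x = 4216/565  [2·signedArea(DGF) = 186201/4520 ∩ DB · FG = 13644/565]
4. D_y = 14431/1130  [2·signedArea(DGF) = 186201/4520 ∩ DB · FG = 13644/565]
   → D = (4216/565, 14431/1130)

D = (4216/565, 14431/1130)
E = (4477/565, 8216/565)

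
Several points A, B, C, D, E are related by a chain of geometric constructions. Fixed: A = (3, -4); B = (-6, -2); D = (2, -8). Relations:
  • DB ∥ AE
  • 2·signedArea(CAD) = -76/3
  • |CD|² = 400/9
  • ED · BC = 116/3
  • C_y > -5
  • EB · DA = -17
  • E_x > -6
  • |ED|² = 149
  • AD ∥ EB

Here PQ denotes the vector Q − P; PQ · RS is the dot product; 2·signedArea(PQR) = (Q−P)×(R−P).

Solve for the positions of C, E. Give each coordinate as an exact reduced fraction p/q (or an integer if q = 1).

C = (-10/3, -4)
E = (-5, 2)

1. C_x = -10/3  [line 4·x + -1·y + 28/3 = 0 ∩ |CD|² = 400/9]
2. C_y = -4  [line 4·x + -1·y + 28/3 = 0 ∩ |CD|² = 400/9]
   → C = (-10/3, -4)
3. E_x = -5  [AD ∥ EB ∩ DB ∥ AE]
4. E_y = 2  [AD ∥ EB ∩ DB ∥ AE]
   → E = (-5, 2)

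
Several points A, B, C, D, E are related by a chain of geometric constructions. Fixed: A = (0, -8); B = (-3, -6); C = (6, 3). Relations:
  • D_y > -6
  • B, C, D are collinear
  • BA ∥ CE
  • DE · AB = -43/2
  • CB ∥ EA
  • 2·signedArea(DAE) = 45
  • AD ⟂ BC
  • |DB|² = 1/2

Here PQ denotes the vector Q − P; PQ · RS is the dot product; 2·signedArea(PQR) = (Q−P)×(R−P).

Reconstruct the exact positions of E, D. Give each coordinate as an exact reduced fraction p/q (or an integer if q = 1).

1. E_x = 9  [CB ∥ EA ∩ BA ∥ CE]
2. E_y = 1  [CB ∥ EA ∩ BA ∥ CE]
   → E = (9, 1)
3. D_x = -5/2  [B, C, D are collinear ∩ AD ⟂ BC]
4. D_y = -11/2  [B, C, D are collinear ∩ AD ⟂ BC]
   → D = (-5/2, -11/2)

D = (-5/2, -11/2)
E = (9, 1)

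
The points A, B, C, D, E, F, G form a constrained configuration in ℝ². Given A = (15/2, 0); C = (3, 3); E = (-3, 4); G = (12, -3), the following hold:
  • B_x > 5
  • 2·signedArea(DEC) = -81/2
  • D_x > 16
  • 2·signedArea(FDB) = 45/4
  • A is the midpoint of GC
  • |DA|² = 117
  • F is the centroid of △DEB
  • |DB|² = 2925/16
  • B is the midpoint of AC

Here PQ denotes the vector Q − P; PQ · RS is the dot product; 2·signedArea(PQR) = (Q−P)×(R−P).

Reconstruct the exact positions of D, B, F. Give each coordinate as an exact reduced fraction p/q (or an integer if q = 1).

1. D_x = 33/2  [line 1·x + 6·y + 39/2 = 0 ∩ |DA|² = 117]
2. D_y = -6  [line 1·x + 6·y + 39/2 = 0 ∩ |DA|² = 117]
   → D = (33/2, -6)
3. B_x = 21/4  [B is the midpoint of AC]
4. B_y = 3/2  [B is the midpoint of AC]
   → B = (21/4, 3/2)
5. F_x = 25/4  [F is the centroid of △DEB]
6. F_y = -1/6  [F is the centroid of △DEB]
   → F = (25/4, -1/6)

B = (21/4, 3/2)
D = (33/2, -6)
F = (25/4, -1/6)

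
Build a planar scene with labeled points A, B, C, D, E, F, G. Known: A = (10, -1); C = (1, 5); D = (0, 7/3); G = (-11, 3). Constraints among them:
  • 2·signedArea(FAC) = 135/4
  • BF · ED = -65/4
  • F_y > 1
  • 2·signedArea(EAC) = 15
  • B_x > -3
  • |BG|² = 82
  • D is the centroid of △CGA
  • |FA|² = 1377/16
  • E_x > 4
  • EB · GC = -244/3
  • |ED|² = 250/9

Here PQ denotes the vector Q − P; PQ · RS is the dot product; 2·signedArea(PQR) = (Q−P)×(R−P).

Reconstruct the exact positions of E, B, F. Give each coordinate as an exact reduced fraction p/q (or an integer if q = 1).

1. E_x = 5  [line -6·x + -9·y + 36 = 0 ∩ |ED|² = 250/9]
2. E_y = 2/3  [line -6·x + -9·y + 36 = 0 ∩ |ED|² = 250/9]
   → E = (5, 2/3)
3. F_x = 1  [line -6·x + -9·y + 69/4 = 0 ∩ |FA|² = 1377/16]
4. F_y = 5/4  [line -6·x + -9·y + 69/4 = 0 ∩ |FA|² = 1377/16]
   → F = (1, 5/4)
5. B_x = -2  [BF · ED = -65/4 ∩ EB · GC = -244/3]
6. B_y = 2  [BF · ED = -65/4 ∩ EB · GC = -244/3]
   → B = (-2, 2)

B = (-2, 2)
E = (5, 2/3)
F = (1, 5/4)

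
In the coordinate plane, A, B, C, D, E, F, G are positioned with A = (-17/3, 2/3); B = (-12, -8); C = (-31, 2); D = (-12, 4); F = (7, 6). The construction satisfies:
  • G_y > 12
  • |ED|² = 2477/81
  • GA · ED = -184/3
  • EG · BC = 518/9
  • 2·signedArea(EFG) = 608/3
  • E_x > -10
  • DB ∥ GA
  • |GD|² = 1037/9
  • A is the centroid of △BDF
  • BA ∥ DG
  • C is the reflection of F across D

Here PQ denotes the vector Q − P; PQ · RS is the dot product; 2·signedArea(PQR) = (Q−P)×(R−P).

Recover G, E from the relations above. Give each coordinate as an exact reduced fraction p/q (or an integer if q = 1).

1. G_x = -17/3  [DB ∥ GA ∩ BA ∥ DG]
2. G_y = 38/3  [DB ∥ GA ∩ BA ∥ DG]
   → G = (-17/3, 38/3)
3. E_x = -89/9  [2·signedArea(EFG) = 608/3 ∩ EG · BC = 518/9]
4. E_y = -10/9  [2·signedArea(EFG) = 608/3 ∩ EG · BC = 518/9]
   → E = (-89/9, -10/9)

E = (-89/9, -10/9)
G = (-17/3, 38/3)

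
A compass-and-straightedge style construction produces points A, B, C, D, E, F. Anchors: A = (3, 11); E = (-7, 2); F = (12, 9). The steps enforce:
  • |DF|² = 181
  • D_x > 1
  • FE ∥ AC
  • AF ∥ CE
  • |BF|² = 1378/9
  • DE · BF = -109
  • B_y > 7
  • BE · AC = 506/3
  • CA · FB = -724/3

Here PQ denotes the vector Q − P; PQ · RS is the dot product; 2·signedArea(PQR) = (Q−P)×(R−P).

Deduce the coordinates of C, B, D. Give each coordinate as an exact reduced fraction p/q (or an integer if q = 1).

B = (-1/3, 8)
C = (-16, 4)
D = (2, 0)

1. C_x = -16  [AF ∥ CE ∩ FE ∥ AC]
2. C_y = 4  [AF ∥ CE ∩ FE ∥ AC]
   → C = (-16, 4)
3. B_x = -1/3  [line 19·x + 7·y + -149/3 = 0 ∩ |BF|² = 1378/9]
4. B_y = 8  [line 19·x + 7·y + -149/3 = 0 ∩ |BF|² = 1378/9]
   → B = (-1/3, 8)
5. D_x = 2  [line -37/3·x + -1·y + 74/3 = 0 ∩ |DF|² = 181]
6. D_y = 0  [line -37/3·x + -1·y + 74/3 = 0 ∩ |DF|² = 181]
   → D = (2, 0)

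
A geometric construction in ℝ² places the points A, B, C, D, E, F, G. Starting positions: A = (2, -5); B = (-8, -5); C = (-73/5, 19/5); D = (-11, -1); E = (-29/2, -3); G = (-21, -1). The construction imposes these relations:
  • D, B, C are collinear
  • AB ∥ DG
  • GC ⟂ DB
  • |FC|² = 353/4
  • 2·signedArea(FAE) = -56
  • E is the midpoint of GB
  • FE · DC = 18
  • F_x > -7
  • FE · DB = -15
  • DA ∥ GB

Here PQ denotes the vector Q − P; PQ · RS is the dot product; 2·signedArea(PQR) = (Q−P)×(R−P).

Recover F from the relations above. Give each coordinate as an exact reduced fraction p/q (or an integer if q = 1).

F = (-63/10, -3/5)

1. F_x = -63/10  [FE · DC = 18 ∩ 2·signedArea(FAE) = -56]
2. F_y = -3/5  [FE · DC = 18 ∩ 2·signedArea(FAE) = -56]
   → F = (-63/10, -3/5)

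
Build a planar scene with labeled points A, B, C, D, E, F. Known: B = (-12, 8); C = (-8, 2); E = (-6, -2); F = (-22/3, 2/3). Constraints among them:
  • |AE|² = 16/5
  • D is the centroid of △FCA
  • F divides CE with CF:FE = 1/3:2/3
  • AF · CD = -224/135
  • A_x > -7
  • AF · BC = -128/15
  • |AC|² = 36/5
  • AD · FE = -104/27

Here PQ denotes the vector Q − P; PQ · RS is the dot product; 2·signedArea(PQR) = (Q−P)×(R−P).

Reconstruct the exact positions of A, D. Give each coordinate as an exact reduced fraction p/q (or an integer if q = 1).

A = (-34/5, -2/5)
D = (-332/45, 34/45)

1. A_x = -34/5  [line -4·x + 6·y + -124/5 = 0 ∩ |AE|² = 16/5]
2. A_y = -2/5  [line -4·x + 6·y + -124/5 = 0 ∩ |AE|² = 16/5]
   → A = (-34/5, -2/5)
3. D_x = -332/45  [AF · CD = -224/135 ∩ D is the centroid of △FCA]
4. D_y = 34/45  [AF · CD = -224/135 ∩ D is the centroid of △FCA]
   → D = (-332/45, 34/45)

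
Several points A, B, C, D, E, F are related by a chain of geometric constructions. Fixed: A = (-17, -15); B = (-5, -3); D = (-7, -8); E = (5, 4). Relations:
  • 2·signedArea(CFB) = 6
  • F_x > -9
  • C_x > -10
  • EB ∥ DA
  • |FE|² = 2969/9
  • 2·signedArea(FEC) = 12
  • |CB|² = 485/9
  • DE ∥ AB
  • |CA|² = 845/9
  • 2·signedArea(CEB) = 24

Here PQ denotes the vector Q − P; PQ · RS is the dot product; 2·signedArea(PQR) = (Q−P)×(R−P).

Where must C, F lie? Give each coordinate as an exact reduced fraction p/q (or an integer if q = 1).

1. C_x = -29/3  [line 7·x + -10·y + -19 = 0 ∩ |CA|² = 845/9]
2. C_y = -26/3  [line 7·x + -10·y + -19 = 0 ∩ |CA|² = 845/9]
   → C = (-29/3, -26/3)
3. F_x = -25/3  [2·signedArea(FEC) = 12 ∩ 2·signedArea(CFB) = 6]
4. F_y = -25/3  [2·signedArea(FEC) = 12 ∩ 2·signedArea(CFB) = 6]
   → F = (-25/3, -25/3)

C = (-29/3, -26/3)
F = (-25/3, -25/3)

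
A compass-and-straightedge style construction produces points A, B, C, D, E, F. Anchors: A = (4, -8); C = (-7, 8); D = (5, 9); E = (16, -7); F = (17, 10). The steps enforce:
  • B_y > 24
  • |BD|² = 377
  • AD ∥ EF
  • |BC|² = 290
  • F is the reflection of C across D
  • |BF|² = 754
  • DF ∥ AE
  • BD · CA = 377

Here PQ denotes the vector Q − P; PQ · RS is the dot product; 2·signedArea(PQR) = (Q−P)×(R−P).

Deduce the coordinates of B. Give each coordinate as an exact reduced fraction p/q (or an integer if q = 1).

1. B_x = -6  [line -11·x + 16·y + -466 = 0 ∩ |BD|² = 377]
2. B_y = 25  [line -11·x + 16·y + -466 = 0 ∩ |BD|² = 377]
   → B = (-6, 25)

B = (-6, 25)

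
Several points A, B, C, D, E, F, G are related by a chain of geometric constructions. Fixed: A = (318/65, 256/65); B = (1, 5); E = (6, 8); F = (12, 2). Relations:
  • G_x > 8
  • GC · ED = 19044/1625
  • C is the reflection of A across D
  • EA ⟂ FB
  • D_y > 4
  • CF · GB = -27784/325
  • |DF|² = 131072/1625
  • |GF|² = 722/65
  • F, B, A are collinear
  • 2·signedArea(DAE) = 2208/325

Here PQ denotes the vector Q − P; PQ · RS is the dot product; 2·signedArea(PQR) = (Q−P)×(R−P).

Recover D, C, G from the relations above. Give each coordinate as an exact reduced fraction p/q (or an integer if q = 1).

1. D_x = 1084/325  [line -264/65·x + 72/65·y + 2832/325 = 0 ∩ |DF|² = 131072/1625]
2. D_y = 1418/325  [line -264/65·x + 72/65·y + 2832/325 = 0 ∩ |DF|² = 131072/1625]
   → D = (1084/325, 1418/325)
3. C_x = 578/325  [C is the reflection of A across D]
4. C_y = 1556/325  [C is the reflection of A across D]
   → C = (578/325, 1556/325)
5. G_x = 571/65  [GC · ED = 19044/1625 ∩ CF · GB = -27784/325]
6. G_y = 187/65  [GC · ED = 19044/1625 ∩ CF · GB = -27784/325]
   → G = (571/65, 187/65)

C = (578/325, 1556/325)
D = (1084/325, 1418/325)
G = (571/65, 187/65)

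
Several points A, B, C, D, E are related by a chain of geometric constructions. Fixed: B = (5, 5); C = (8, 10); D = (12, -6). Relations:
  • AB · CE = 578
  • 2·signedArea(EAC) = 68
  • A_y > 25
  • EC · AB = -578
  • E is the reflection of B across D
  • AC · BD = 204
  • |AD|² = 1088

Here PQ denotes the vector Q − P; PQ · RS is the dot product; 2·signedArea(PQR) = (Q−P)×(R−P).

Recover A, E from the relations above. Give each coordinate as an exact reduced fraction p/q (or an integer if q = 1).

1. A_x = 4  [line -7·x + 11·y + -258 = 0 ∩ |AD|² = 1088]
2. A_y = 26  [line -7·x + 11·y + -258 = 0 ∩ |AD|² = 1088]
   → A = (4, 26)
3. E_x = 19  [AB · CE = 578 ∩ E is the reflection of B across D]
4. E_y = -17  [AB · CE = 578 ∩ E is the reflection of B across D]
   → E = (19, -17)

A = (4, 26)
E = (19, -17)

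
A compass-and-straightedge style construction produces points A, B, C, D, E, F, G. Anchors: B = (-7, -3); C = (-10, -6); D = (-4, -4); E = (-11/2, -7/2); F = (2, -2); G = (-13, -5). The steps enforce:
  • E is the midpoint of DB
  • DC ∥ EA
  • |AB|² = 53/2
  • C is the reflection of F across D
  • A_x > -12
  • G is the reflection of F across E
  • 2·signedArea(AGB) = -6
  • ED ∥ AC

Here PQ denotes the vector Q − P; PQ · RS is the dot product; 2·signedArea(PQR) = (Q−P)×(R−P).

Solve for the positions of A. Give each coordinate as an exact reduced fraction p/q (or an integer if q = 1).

1. A_x = -23/2  [ED ∥ AC ∩ DC ∥ EA]
2. A_y = -11/2  [ED ∥ AC ∩ DC ∥ EA]
   → A = (-23/2, -11/2)

A = (-23/2, -11/2)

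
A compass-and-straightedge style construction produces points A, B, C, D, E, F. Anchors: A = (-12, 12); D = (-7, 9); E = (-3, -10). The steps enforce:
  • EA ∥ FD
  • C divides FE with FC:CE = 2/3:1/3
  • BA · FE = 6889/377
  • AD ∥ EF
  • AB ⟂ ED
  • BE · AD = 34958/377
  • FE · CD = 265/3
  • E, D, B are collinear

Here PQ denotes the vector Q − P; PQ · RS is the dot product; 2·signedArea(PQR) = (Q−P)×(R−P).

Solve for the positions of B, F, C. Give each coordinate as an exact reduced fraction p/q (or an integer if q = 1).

B = (-2947/377, 4856/377)
C = (-4/3, -11)
F = (2, -13)

1. B_x = -2947/377  [E, D, B are collinear ∩ AB ⟂ ED]
2. B_y = 4856/377  [E, D, B are collinear ∩ AB ⟂ ED]
   → B = (-2947/377, 4856/377)
3. F_x = 2  [EA ∥ FD ∩ AD ∥ EF]
4. F_y = -13  [EA ∥ FD ∩ AD ∥ EF]
   → F = (2, -13)
5. C_x = -4/3  [C divides FE with FC:CE = 2/3:1/3]
6. C_y = -11  [C divides FE with FC:CE = 2/3:1/3]
   → C = (-4/3, -11)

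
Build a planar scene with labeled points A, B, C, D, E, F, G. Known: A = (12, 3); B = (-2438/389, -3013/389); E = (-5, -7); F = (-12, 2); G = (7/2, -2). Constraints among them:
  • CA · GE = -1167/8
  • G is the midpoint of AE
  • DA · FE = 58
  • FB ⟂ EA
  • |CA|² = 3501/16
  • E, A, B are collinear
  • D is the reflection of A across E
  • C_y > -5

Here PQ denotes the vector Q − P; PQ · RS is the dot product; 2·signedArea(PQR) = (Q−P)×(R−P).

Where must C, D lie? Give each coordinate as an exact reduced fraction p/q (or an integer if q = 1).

1. C_x = -3/4  [line 17/2·x + 5·y + 231/8 = 0 ∩ |CA|² = 3501/16]
2. C_y = -9/2  [line 17/2·x + 5·y + 231/8 = 0 ∩ |CA|² = 3501/16]
   → C = (-3/4, -9/2)
3. D_x = -22  [D is the reflection of A across E]
4. D_y = -17  [D is the reflection of A across E]
   → D = (-22, -17)

C = (-3/4, -9/2)
D = (-22, -17)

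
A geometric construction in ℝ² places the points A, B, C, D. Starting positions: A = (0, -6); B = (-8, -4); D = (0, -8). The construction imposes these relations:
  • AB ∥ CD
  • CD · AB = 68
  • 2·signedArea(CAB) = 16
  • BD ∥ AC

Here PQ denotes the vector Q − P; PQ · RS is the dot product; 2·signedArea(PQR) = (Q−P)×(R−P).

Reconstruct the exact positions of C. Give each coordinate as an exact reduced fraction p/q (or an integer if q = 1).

C = (8, -10)

1. C_x = 8  [AB ∥ CD ∩ BD ∥ AC]
2. C_y = -10  [AB ∥ CD ∩ BD ∥ AC]
   → C = (8, -10)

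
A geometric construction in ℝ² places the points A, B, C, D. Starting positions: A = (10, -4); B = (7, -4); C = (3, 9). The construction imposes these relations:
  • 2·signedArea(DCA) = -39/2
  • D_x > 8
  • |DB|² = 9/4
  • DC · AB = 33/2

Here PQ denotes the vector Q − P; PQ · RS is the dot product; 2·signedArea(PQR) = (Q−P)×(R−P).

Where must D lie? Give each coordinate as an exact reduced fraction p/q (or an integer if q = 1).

1. D_x = 17/2  [2·signedArea(DCA) = -39/2 ∩ DC · AB = 33/2]
2. D_y = -4  [2·signedArea(DCA) = -39/2 ∩ DC · AB = 33/2]
   → D = (17/2, -4)

D = (17/2, -4)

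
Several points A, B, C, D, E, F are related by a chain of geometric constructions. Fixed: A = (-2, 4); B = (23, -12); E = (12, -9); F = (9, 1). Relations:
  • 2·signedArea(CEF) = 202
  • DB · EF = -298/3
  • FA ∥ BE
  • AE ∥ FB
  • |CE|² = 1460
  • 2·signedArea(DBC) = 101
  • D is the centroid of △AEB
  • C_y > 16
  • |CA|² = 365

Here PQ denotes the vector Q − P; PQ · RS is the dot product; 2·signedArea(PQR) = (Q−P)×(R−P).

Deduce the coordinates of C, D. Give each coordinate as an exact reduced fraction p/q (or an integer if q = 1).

C = (-16, 17)
D = (11, -17/3)

1. C_x = -16  [line -10·x + -3·y + -109 = 0 ∩ |CA|² = 365]
2. C_y = 17  [line -10·x + -3·y + -109 = 0 ∩ |CA|² = 365]
   → C = (-16, 17)
3. D_x = 11  [D is the centroid of △AEB]
4. D_y = -17/3  [D is the centroid of △AEB]
   → D = (11, -17/3)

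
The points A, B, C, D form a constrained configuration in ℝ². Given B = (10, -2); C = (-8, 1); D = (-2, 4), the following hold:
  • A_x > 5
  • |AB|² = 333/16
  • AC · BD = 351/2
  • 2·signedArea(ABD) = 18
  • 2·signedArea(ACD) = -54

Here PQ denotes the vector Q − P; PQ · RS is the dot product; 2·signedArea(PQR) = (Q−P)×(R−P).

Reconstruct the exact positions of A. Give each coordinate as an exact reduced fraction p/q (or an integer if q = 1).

1. A_x = 11/2  [2·signedArea(ABD) = 18 ∩ AC · BD = 351/2]
2. A_y = -5/4  [2·signedArea(ABD) = 18 ∩ AC · BD = 351/2]
   → A = (11/2, -5/4)

A = (11/2, -5/4)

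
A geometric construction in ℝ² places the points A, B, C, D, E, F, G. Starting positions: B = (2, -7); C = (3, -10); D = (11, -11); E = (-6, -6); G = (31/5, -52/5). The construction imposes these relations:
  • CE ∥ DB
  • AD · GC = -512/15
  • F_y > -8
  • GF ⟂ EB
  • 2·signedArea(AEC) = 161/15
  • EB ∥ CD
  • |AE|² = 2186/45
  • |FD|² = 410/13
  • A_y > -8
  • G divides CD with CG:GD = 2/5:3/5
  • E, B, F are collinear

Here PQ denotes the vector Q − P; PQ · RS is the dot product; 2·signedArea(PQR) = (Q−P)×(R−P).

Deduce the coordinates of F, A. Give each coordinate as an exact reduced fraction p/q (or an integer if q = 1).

1. F_x = 426/65  [E, B, F are collinear ∩ GF ⟂ EB]
2. F_y = -492/65  [E, B, F are collinear ∩ GF ⟂ EB]
   → F = (426/65, -492/65)
3. A_x = 11/15  [AD · GC = -512/15 ∩ 2·signedArea(AEC) = 161/15]
4. A_y = -39/5  [AD · GC = -512/15 ∩ 2·signedArea(AEC) = 161/15]
   → A = (11/15, -39/5)

A = (11/15, -39/5)
F = (426/65, -492/65)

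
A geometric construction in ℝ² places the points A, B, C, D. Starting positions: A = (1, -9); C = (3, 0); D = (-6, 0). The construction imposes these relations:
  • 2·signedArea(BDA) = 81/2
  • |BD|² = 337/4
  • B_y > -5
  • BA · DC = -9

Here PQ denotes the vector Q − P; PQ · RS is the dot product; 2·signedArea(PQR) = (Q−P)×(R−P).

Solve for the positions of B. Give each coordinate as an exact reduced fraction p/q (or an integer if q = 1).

B = (2, -9/2)

1. B_x = 2  [2·signedArea(BDA) = 81/2 ∩ BA · DC = -9]
2. B_y = -9/2  [2·signedArea(BDA) = 81/2 ∩ BA · DC = -9]
   → B = (2, -9/2)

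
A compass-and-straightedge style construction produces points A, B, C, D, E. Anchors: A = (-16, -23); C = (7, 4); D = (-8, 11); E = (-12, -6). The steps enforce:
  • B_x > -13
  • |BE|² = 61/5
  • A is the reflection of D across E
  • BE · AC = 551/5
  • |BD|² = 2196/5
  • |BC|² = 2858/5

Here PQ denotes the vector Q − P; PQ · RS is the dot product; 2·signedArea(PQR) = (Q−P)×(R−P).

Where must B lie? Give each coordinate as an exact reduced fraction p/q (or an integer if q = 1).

1. B_x = -64/5  [line -23·x + -27·y + -2741/5 = 0 ∩ |BE|² = 61/5]
2. B_y = -47/5  [line -23·x + -27·y + -2741/5 = 0 ∩ |BE|² = 61/5]
   → B = (-64/5, -47/5)

B = (-64/5, -47/5)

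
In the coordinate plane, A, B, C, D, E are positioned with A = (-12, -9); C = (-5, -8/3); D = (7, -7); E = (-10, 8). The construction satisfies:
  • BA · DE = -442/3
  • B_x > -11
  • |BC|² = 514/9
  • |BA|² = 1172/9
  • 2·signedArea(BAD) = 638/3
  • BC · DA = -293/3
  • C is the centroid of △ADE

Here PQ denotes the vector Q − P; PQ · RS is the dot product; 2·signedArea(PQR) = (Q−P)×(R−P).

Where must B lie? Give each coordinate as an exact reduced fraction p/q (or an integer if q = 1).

1. B_x = -32/3  [BC · DA = -293/3 ∩ 2·signedArea(BAD) = 638/3]
2. B_y = 7/3  [BC · DA = -293/3 ∩ 2·signedArea(BAD) = 638/3]
   → B = (-32/3, 7/3)

B = (-32/3, 7/3)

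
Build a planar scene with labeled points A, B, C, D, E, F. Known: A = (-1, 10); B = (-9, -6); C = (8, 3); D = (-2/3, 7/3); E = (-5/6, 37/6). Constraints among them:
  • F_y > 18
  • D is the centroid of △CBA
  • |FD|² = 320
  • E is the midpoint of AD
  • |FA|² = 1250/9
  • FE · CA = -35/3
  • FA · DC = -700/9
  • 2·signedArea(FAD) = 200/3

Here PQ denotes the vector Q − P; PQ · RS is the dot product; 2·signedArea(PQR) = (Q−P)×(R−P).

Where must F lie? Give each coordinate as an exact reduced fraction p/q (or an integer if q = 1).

1. F_x = 22/3  [FE · CA = -35/3 ∩ 2·signedArea(FAD) = 200/3]
2. F_y = 55/3  [FE · CA = -35/3 ∩ 2·signedArea(FAD) = 200/3]
   → F = (22/3, 55/3)

F = (22/3, 55/3)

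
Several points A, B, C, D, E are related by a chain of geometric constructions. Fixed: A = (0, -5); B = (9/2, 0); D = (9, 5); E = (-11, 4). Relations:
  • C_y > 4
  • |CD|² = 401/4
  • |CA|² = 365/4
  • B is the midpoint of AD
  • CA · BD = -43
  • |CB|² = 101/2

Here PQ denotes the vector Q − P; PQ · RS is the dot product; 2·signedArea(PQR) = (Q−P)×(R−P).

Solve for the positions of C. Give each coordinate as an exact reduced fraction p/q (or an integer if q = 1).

1. C_x = -1  [line -9/2·x + -5·y + 18 = 0 ∩ |CB|² = 101/2]
2. C_y = 9/2  [line -9/2·x + -5·y + 18 = 0 ∩ |CB|² = 101/2]
   → C = (-1, 9/2)

C = (-1, 9/2)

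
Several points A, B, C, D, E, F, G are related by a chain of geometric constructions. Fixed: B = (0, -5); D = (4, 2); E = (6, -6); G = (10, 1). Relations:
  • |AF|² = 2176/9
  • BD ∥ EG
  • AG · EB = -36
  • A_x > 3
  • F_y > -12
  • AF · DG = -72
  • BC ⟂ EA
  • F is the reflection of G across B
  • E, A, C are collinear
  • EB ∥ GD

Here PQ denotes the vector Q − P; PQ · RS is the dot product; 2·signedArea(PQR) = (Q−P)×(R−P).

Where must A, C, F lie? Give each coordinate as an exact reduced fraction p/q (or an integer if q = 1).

1. F_x = -10  [F is the reflection of G across B]
2. F_y = -11  [F is the reflection of G across B]
   → F = (-10, -11)
3. A_x = 10/3  [line -6·x + 1·y + 23 = 0 ∩ |AF|² = 2176/9]
4. A_y = -3  [line -6·x + 1·y + 23 = 0 ∩ |AF|² = 2176/9]
   → A = (10/3, -3)
5. C_x = 414/145  [E, A, C are collinear ∩ BC ⟂ EA]
6. C_y = -357/145  [E, A, C are collinear ∩ BC ⟂ EA]
   → C = (414/145, -357/145)

A = (10/3, -3)
C = (414/145, -357/145)
F = (-10, -11)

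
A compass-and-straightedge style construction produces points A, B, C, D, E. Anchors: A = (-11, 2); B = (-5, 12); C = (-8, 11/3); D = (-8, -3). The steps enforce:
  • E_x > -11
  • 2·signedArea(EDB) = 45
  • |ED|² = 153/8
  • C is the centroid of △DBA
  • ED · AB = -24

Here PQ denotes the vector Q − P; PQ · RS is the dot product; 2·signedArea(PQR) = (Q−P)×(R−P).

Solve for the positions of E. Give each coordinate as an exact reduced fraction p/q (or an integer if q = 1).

1. E_x = -41/4  [ED · AB = -24 ∩ 2·signedArea(EDB) = 45]
2. E_y = 3/4  [ED · AB = -24 ∩ 2·signedArea(EDB) = 45]
   → E = (-41/4, 3/4)

E = (-41/4, 3/4)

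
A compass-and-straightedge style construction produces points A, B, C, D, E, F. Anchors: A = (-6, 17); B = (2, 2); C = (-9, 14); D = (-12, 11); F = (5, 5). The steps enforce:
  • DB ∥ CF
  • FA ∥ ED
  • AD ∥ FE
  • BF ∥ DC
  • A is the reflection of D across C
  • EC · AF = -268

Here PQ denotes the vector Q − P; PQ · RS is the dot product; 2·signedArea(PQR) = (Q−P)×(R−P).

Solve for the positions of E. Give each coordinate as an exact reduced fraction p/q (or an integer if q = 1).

1. E_x = -1  [FA ∥ ED ∩ AD ∥ FE]
2. E_y = -1  [FA ∥ ED ∩ AD ∥ FE]
   → E = (-1, -1)

E = (-1, -1)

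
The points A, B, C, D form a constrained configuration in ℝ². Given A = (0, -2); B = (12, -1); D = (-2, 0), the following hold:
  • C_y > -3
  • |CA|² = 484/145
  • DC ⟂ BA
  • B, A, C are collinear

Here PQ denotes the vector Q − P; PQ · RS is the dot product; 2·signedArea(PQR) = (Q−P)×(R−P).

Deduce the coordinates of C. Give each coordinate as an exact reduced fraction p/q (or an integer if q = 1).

1. C_x = -264/145  [B, A, C are collinear ∩ DC ⟂ BA]
2. C_y = -312/145  [B, A, C are collinear ∩ DC ⟂ BA]
   → C = (-264/145, -312/145)

C = (-264/145, -312/145)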